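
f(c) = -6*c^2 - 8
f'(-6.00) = 72.00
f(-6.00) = -224.00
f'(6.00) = -72.00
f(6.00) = -224.00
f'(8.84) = -106.08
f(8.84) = -476.87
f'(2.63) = -31.56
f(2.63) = -49.50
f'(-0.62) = 7.44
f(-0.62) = -10.31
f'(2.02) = -24.24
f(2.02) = -32.48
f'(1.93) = -23.16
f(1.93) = -30.35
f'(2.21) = -26.52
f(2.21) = -37.30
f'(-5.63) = 67.56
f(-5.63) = -198.18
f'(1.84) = -22.08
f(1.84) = -28.31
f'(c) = -12*c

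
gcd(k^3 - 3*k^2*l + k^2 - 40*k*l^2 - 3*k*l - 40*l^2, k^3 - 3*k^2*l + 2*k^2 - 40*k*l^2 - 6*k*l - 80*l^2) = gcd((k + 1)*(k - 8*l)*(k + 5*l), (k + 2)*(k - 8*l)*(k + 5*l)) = k^2 - 3*k*l - 40*l^2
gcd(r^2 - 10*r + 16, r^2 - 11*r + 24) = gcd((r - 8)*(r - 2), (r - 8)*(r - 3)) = r - 8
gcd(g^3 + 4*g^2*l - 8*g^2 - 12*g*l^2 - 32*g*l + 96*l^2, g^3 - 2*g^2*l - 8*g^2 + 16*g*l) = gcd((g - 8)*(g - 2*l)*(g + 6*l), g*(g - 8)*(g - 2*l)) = g^2 - 2*g*l - 8*g + 16*l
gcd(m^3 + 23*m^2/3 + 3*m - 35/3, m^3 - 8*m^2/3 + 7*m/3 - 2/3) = m - 1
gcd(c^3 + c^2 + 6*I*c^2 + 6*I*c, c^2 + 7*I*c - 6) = c + 6*I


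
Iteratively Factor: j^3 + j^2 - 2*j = (j + 2)*(j^2 - j) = j*(j + 2)*(j - 1)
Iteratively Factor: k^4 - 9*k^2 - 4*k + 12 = (k + 2)*(k^3 - 2*k^2 - 5*k + 6) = (k + 2)^2*(k^2 - 4*k + 3) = (k - 3)*(k + 2)^2*(k - 1)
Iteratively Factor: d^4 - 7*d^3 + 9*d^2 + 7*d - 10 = (d - 1)*(d^3 - 6*d^2 + 3*d + 10) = (d - 5)*(d - 1)*(d^2 - d - 2) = (d - 5)*(d - 1)*(d + 1)*(d - 2)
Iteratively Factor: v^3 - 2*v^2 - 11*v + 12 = (v + 3)*(v^2 - 5*v + 4) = (v - 4)*(v + 3)*(v - 1)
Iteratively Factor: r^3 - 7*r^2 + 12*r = (r)*(r^2 - 7*r + 12) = r*(r - 3)*(r - 4)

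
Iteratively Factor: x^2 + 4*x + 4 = (x + 2)*(x + 2)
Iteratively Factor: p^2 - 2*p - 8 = (p - 4)*(p + 2)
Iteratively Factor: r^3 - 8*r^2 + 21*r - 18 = (r - 2)*(r^2 - 6*r + 9) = (r - 3)*(r - 2)*(r - 3)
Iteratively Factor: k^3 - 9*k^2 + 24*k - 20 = (k - 2)*(k^2 - 7*k + 10) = (k - 2)^2*(k - 5)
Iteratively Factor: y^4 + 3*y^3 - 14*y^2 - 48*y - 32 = (y + 2)*(y^3 + y^2 - 16*y - 16) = (y + 1)*(y + 2)*(y^2 - 16) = (y + 1)*(y + 2)*(y + 4)*(y - 4)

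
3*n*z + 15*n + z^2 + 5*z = (3*n + z)*(z + 5)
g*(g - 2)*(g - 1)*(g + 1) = g^4 - 2*g^3 - g^2 + 2*g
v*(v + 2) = v^2 + 2*v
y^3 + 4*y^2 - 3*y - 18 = (y - 2)*(y + 3)^2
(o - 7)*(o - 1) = o^2 - 8*o + 7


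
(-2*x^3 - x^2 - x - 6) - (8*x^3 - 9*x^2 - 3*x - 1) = -10*x^3 + 8*x^2 + 2*x - 5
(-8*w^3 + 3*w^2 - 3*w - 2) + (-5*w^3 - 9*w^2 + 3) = -13*w^3 - 6*w^2 - 3*w + 1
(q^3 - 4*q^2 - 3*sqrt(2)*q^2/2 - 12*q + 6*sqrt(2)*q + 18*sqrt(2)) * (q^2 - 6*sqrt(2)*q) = q^5 - 15*sqrt(2)*q^4/2 - 4*q^4 + 6*q^3 + 30*sqrt(2)*q^3 - 72*q^2 + 90*sqrt(2)*q^2 - 216*q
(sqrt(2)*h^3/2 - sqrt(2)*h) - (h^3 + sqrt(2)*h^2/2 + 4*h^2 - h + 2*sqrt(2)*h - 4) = -h^3 + sqrt(2)*h^3/2 - 4*h^2 - sqrt(2)*h^2/2 - 3*sqrt(2)*h + h + 4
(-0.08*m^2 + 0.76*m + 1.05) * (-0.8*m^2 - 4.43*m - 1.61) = 0.064*m^4 - 0.2536*m^3 - 4.078*m^2 - 5.8751*m - 1.6905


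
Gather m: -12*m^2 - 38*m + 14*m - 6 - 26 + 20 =-12*m^2 - 24*m - 12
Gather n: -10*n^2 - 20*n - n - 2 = -10*n^2 - 21*n - 2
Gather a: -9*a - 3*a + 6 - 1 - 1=4 - 12*a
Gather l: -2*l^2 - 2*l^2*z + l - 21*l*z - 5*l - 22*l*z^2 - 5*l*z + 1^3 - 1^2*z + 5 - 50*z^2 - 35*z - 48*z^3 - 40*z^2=l^2*(-2*z - 2) + l*(-22*z^2 - 26*z - 4) - 48*z^3 - 90*z^2 - 36*z + 6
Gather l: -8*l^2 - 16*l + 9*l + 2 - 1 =-8*l^2 - 7*l + 1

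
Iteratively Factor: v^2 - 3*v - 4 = (v + 1)*(v - 4)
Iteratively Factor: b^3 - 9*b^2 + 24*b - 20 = (b - 5)*(b^2 - 4*b + 4) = (b - 5)*(b - 2)*(b - 2)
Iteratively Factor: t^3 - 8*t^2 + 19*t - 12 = (t - 3)*(t^2 - 5*t + 4) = (t - 3)*(t - 1)*(t - 4)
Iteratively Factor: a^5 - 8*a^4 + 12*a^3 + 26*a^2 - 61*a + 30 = (a - 1)*(a^4 - 7*a^3 + 5*a^2 + 31*a - 30) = (a - 1)^2*(a^3 - 6*a^2 - a + 30) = (a - 5)*(a - 1)^2*(a^2 - a - 6) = (a - 5)*(a - 3)*(a - 1)^2*(a + 2)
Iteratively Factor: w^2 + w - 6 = (w + 3)*(w - 2)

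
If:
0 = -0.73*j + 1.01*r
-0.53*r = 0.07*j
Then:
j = 0.00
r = 0.00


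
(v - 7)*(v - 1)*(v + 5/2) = v^3 - 11*v^2/2 - 13*v + 35/2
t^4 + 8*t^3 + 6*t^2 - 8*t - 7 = (t - 1)*(t + 1)^2*(t + 7)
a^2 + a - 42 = (a - 6)*(a + 7)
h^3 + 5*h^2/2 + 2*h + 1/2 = (h + 1/2)*(h + 1)^2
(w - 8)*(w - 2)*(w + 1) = w^3 - 9*w^2 + 6*w + 16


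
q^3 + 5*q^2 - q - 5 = (q - 1)*(q + 1)*(q + 5)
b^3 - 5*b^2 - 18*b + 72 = (b - 6)*(b - 3)*(b + 4)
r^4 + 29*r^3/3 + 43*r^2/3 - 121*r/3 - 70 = (r - 2)*(r + 5/3)*(r + 3)*(r + 7)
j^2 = j^2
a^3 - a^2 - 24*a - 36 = (a - 6)*(a + 2)*(a + 3)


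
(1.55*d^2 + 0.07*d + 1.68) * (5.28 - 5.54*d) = -8.587*d^3 + 7.7962*d^2 - 8.9376*d + 8.8704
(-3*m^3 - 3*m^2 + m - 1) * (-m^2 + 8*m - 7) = 3*m^5 - 21*m^4 - 4*m^3 + 30*m^2 - 15*m + 7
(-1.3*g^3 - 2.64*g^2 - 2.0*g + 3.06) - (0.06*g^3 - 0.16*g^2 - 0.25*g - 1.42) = -1.36*g^3 - 2.48*g^2 - 1.75*g + 4.48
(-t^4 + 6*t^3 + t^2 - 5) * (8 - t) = t^5 - 14*t^4 + 47*t^3 + 8*t^2 + 5*t - 40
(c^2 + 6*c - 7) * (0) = 0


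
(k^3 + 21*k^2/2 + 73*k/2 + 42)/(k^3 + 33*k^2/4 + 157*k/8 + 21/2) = 4*(k + 3)/(4*k + 3)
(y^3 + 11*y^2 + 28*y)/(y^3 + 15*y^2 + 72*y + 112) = y/(y + 4)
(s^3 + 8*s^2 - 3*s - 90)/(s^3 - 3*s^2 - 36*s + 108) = (s + 5)/(s - 6)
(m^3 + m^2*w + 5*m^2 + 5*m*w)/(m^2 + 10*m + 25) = m*(m + w)/(m + 5)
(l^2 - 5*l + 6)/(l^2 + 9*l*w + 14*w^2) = (l^2 - 5*l + 6)/(l^2 + 9*l*w + 14*w^2)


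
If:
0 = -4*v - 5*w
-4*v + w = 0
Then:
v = 0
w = 0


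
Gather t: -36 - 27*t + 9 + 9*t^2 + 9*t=9*t^2 - 18*t - 27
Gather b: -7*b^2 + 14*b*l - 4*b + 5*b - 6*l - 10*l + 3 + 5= -7*b^2 + b*(14*l + 1) - 16*l + 8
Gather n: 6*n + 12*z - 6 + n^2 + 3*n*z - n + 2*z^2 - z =n^2 + n*(3*z + 5) + 2*z^2 + 11*z - 6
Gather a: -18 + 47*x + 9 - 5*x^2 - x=-5*x^2 + 46*x - 9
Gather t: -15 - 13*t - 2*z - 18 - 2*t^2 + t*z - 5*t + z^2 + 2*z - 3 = -2*t^2 + t*(z - 18) + z^2 - 36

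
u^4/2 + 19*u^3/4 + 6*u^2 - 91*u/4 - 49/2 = (u/2 + 1/2)*(u - 2)*(u + 7/2)*(u + 7)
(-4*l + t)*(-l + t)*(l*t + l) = 4*l^3*t + 4*l^3 - 5*l^2*t^2 - 5*l^2*t + l*t^3 + l*t^2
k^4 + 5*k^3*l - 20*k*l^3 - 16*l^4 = (k - 2*l)*(k + l)*(k + 2*l)*(k + 4*l)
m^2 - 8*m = m*(m - 8)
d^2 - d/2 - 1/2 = (d - 1)*(d + 1/2)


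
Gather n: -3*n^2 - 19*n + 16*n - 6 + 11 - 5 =-3*n^2 - 3*n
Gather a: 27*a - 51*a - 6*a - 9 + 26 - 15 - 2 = -30*a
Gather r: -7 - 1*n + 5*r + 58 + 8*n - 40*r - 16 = 7*n - 35*r + 35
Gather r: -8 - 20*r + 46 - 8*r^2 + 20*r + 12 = 50 - 8*r^2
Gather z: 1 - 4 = -3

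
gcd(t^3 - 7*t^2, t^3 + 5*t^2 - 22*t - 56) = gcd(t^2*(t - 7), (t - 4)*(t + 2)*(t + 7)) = 1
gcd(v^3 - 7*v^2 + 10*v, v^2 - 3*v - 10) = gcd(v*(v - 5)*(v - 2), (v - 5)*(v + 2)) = v - 5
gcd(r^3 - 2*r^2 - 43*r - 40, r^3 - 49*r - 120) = r^2 - 3*r - 40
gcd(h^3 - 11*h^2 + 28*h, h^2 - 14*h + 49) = h - 7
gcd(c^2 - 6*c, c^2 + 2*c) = c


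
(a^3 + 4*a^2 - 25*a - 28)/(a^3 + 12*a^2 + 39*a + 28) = (a - 4)/(a + 4)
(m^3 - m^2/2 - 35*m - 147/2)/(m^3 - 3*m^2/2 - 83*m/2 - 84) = (m - 7)/(m - 8)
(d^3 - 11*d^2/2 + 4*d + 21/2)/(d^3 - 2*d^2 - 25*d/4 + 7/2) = 2*(d^2 - 2*d - 3)/(2*d^2 + 3*d - 2)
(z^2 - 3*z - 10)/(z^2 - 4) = (z - 5)/(z - 2)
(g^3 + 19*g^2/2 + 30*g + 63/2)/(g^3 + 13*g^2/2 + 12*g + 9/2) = (2*g + 7)/(2*g + 1)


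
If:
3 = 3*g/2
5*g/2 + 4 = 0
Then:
No Solution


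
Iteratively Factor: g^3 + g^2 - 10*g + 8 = (g - 2)*(g^2 + 3*g - 4) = (g - 2)*(g + 4)*(g - 1)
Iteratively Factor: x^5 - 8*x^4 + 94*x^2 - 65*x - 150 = (x + 1)*(x^4 - 9*x^3 + 9*x^2 + 85*x - 150) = (x - 5)*(x + 1)*(x^3 - 4*x^2 - 11*x + 30) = (x - 5)*(x - 2)*(x + 1)*(x^2 - 2*x - 15) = (x - 5)^2*(x - 2)*(x + 1)*(x + 3)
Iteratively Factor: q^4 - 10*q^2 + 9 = (q + 1)*(q^3 - q^2 - 9*q + 9) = (q + 1)*(q + 3)*(q^2 - 4*q + 3) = (q - 3)*(q + 1)*(q + 3)*(q - 1)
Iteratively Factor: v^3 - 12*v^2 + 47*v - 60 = (v - 5)*(v^2 - 7*v + 12) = (v - 5)*(v - 4)*(v - 3)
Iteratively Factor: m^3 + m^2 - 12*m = (m)*(m^2 + m - 12) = m*(m + 4)*(m - 3)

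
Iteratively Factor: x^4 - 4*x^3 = (x)*(x^3 - 4*x^2) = x^2*(x^2 - 4*x) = x^3*(x - 4)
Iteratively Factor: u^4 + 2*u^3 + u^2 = (u)*(u^3 + 2*u^2 + u) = u^2*(u^2 + 2*u + 1) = u^2*(u + 1)*(u + 1)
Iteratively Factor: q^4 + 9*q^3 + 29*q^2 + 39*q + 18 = (q + 3)*(q^3 + 6*q^2 + 11*q + 6) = (q + 2)*(q + 3)*(q^2 + 4*q + 3) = (q + 2)*(q + 3)^2*(q + 1)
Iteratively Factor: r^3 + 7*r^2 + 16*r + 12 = (r + 2)*(r^2 + 5*r + 6) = (r + 2)^2*(r + 3)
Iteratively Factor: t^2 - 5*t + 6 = (t - 3)*(t - 2)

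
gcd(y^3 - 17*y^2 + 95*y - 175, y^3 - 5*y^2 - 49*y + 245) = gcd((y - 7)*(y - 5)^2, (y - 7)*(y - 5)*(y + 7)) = y^2 - 12*y + 35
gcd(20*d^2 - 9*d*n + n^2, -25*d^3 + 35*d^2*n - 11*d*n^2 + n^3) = 5*d - n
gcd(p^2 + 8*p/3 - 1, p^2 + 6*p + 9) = p + 3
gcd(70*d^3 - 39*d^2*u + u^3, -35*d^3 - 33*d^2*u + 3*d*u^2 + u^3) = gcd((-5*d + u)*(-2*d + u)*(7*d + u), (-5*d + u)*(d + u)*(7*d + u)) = -35*d^2 + 2*d*u + u^2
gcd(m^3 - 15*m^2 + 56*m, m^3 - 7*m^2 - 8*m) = m^2 - 8*m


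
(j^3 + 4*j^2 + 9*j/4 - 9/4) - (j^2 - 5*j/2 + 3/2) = j^3 + 3*j^2 + 19*j/4 - 15/4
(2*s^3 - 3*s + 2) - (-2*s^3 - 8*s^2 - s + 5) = 4*s^3 + 8*s^2 - 2*s - 3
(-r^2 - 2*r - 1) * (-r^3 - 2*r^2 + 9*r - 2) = r^5 + 4*r^4 - 4*r^3 - 14*r^2 - 5*r + 2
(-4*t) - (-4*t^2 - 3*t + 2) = 4*t^2 - t - 2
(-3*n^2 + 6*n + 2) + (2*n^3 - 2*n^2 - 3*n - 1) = 2*n^3 - 5*n^2 + 3*n + 1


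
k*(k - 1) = k^2 - k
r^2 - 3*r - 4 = (r - 4)*(r + 1)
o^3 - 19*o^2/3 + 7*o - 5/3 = (o - 5)*(o - 1)*(o - 1/3)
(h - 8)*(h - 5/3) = h^2 - 29*h/3 + 40/3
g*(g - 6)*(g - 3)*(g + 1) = g^4 - 8*g^3 + 9*g^2 + 18*g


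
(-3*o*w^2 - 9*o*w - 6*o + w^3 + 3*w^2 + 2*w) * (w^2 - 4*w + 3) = -3*o*w^4 + 3*o*w^3 + 21*o*w^2 - 3*o*w - 18*o + w^5 - w^4 - 7*w^3 + w^2 + 6*w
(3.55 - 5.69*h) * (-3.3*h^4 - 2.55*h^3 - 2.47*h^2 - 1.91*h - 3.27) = 18.777*h^5 + 2.7945*h^4 + 5.0018*h^3 + 2.0994*h^2 + 11.8258*h - 11.6085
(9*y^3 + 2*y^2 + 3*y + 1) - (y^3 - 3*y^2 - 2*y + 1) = 8*y^3 + 5*y^2 + 5*y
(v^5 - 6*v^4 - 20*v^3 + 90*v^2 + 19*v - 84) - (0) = v^5 - 6*v^4 - 20*v^3 + 90*v^2 + 19*v - 84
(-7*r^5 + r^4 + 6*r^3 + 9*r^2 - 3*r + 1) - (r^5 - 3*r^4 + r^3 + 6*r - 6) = -8*r^5 + 4*r^4 + 5*r^3 + 9*r^2 - 9*r + 7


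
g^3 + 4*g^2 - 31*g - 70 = (g - 5)*(g + 2)*(g + 7)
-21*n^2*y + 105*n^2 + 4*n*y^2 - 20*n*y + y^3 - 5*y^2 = (-3*n + y)*(7*n + y)*(y - 5)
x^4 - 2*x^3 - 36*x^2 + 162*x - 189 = (x - 3)^3*(x + 7)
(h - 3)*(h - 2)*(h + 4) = h^3 - h^2 - 14*h + 24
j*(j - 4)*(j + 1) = j^3 - 3*j^2 - 4*j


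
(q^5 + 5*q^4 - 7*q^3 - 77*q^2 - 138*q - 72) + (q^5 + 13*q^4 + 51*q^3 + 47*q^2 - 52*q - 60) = 2*q^5 + 18*q^4 + 44*q^3 - 30*q^2 - 190*q - 132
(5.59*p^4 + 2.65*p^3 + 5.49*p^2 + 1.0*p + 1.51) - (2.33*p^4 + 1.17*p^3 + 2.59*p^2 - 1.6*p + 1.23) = 3.26*p^4 + 1.48*p^3 + 2.9*p^2 + 2.6*p + 0.28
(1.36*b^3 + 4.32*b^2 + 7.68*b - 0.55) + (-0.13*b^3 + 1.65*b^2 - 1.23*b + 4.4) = 1.23*b^3 + 5.97*b^2 + 6.45*b + 3.85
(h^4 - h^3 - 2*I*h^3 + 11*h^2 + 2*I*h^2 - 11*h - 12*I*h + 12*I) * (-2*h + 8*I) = -2*h^5 + 2*h^4 + 12*I*h^4 - 6*h^3 - 12*I*h^3 + 6*h^2 + 112*I*h^2 + 96*h - 112*I*h - 96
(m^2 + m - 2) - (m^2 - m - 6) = 2*m + 4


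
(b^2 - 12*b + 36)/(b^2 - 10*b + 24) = (b - 6)/(b - 4)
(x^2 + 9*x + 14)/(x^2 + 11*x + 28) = (x + 2)/(x + 4)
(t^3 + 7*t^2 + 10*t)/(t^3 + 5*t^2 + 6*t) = (t + 5)/(t + 3)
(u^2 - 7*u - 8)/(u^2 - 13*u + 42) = (u^2 - 7*u - 8)/(u^2 - 13*u + 42)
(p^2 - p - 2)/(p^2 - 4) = (p + 1)/(p + 2)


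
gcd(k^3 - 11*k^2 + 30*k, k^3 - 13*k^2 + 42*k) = k^2 - 6*k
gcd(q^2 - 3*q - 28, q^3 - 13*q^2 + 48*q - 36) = 1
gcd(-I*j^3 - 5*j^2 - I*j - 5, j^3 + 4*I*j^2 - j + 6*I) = j - I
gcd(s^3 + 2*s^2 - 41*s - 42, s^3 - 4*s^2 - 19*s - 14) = s + 1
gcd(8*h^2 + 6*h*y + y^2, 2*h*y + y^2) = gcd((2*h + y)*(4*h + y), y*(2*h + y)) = 2*h + y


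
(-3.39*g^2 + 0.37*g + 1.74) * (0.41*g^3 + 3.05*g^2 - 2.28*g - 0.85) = -1.3899*g^5 - 10.1878*g^4 + 9.5711*g^3 + 7.3449*g^2 - 4.2817*g - 1.479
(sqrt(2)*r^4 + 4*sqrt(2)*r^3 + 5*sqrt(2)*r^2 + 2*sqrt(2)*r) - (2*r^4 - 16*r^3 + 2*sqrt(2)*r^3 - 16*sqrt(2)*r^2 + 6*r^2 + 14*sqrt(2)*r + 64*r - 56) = -2*r^4 + sqrt(2)*r^4 + 2*sqrt(2)*r^3 + 16*r^3 - 6*r^2 + 21*sqrt(2)*r^2 - 64*r - 12*sqrt(2)*r + 56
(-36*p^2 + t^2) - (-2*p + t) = -36*p^2 + 2*p + t^2 - t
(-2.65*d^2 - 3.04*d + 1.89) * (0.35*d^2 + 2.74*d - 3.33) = -0.9275*d^4 - 8.325*d^3 + 1.1564*d^2 + 15.3018*d - 6.2937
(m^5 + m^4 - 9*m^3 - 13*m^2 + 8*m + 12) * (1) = m^5 + m^4 - 9*m^3 - 13*m^2 + 8*m + 12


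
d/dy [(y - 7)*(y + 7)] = 2*y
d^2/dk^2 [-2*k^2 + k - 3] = -4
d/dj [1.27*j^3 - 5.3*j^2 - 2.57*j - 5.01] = 3.81*j^2 - 10.6*j - 2.57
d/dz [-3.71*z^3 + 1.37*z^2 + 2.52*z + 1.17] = -11.13*z^2 + 2.74*z + 2.52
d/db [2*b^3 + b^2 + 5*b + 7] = 6*b^2 + 2*b + 5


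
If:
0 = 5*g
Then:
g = 0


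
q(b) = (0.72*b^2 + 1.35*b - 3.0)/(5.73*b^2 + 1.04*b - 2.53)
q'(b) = (-11.46*b - 1.04)*(0.72*b^2 + 1.35*b - 3.0)/(5.73*b^2 + 1.04*b - 2.53)^2 + (1.44*b + 1.35)/(5.73*b^2 + 1.04*b - 2.53)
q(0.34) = 1.62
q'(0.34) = 4.08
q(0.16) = 1.25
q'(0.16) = 0.90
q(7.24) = 0.15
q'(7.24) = -0.00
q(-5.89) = 0.07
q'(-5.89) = -0.01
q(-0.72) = 11.67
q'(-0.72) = -273.93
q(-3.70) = 0.03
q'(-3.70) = -0.04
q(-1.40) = -0.48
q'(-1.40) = -1.09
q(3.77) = 0.15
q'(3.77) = 0.00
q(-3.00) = -0.01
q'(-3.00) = -0.07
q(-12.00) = 0.10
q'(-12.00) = -0.00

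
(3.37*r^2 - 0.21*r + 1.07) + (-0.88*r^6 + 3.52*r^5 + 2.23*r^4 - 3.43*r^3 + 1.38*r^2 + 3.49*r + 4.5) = -0.88*r^6 + 3.52*r^5 + 2.23*r^4 - 3.43*r^3 + 4.75*r^2 + 3.28*r + 5.57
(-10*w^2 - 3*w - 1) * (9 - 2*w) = 20*w^3 - 84*w^2 - 25*w - 9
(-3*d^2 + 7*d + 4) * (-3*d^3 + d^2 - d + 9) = 9*d^5 - 24*d^4 - 2*d^3 - 30*d^2 + 59*d + 36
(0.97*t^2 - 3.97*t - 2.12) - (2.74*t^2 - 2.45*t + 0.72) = -1.77*t^2 - 1.52*t - 2.84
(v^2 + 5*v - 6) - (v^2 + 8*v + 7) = -3*v - 13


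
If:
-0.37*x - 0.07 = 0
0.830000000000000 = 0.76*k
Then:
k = 1.09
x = -0.19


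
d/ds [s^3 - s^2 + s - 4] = 3*s^2 - 2*s + 1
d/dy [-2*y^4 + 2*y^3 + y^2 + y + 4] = -8*y^3 + 6*y^2 + 2*y + 1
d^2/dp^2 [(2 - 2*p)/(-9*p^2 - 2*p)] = 4*(81*p^3 - 243*p^2 - 54*p - 4)/(p^3*(729*p^3 + 486*p^2 + 108*p + 8))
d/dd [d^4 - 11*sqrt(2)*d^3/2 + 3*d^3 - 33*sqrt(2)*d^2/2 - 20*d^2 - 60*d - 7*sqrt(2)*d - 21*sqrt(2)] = 4*d^3 - 33*sqrt(2)*d^2/2 + 9*d^2 - 33*sqrt(2)*d - 40*d - 60 - 7*sqrt(2)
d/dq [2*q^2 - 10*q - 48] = 4*q - 10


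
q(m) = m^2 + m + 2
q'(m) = 2*m + 1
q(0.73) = 3.26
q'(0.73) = 2.46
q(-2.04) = 4.12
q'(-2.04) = -3.08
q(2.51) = 10.81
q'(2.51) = 6.02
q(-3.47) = 10.57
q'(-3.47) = -5.94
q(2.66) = 11.74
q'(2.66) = 6.32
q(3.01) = 14.07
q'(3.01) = 7.02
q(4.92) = 31.13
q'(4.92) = 10.84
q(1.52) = 5.83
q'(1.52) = 4.04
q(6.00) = 44.00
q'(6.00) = 13.00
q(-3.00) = 8.00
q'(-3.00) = -5.00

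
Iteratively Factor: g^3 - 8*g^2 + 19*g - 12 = (g - 3)*(g^2 - 5*g + 4) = (g - 4)*(g - 3)*(g - 1)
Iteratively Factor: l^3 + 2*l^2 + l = (l)*(l^2 + 2*l + 1) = l*(l + 1)*(l + 1)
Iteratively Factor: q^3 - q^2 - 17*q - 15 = (q + 1)*(q^2 - 2*q - 15) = (q - 5)*(q + 1)*(q + 3)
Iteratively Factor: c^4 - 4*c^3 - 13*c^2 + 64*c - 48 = (c - 3)*(c^3 - c^2 - 16*c + 16) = (c - 4)*(c - 3)*(c^2 + 3*c - 4) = (c - 4)*(c - 3)*(c + 4)*(c - 1)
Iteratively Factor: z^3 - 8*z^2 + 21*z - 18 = (z - 3)*(z^2 - 5*z + 6) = (z - 3)^2*(z - 2)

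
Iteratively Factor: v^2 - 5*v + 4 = (v - 4)*(v - 1)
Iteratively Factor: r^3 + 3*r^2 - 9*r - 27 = (r + 3)*(r^2 - 9) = (r - 3)*(r + 3)*(r + 3)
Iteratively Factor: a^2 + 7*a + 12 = (a + 4)*(a + 3)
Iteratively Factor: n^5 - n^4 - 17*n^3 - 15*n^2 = (n + 1)*(n^4 - 2*n^3 - 15*n^2) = n*(n + 1)*(n^3 - 2*n^2 - 15*n) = n*(n - 5)*(n + 1)*(n^2 + 3*n) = n*(n - 5)*(n + 1)*(n + 3)*(n)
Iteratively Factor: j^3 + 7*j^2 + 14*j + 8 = (j + 1)*(j^2 + 6*j + 8) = (j + 1)*(j + 2)*(j + 4)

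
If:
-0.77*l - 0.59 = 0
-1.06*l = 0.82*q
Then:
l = -0.77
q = 0.99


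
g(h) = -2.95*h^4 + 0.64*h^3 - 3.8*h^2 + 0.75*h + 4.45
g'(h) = -11.8*h^3 + 1.92*h^2 - 7.6*h + 0.75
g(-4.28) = -1108.46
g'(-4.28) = 993.60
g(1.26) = -6.79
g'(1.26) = -29.38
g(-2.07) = -73.22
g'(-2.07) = 129.37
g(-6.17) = -4570.43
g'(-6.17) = 2892.38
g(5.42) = -2546.98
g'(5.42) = -1862.84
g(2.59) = -140.72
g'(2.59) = -211.07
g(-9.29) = -22816.38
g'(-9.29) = 9697.89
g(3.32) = -369.93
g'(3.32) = -435.13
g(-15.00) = -152365.55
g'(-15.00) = 40371.75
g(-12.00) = -62828.87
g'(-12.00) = 20758.83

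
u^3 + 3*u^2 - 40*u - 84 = (u - 6)*(u + 2)*(u + 7)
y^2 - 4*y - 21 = (y - 7)*(y + 3)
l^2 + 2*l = l*(l + 2)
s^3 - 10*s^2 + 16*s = s*(s - 8)*(s - 2)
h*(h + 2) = h^2 + 2*h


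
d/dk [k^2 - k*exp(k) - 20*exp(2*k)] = -k*exp(k) + 2*k - 40*exp(2*k) - exp(k)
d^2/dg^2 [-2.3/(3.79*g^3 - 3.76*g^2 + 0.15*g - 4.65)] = ((52.302*g - 17.296)*(3.79*g^3 - 3.76*g^2 + 0.15*g - 4.65) - 2.3*(11.37*g^2 - 7.52*g + 0.15)*(22.74*g^2 - 15.04*g + 0.3))/(3.79*g^3 - 3.76*g^2 + 0.15*g - 4.65)^3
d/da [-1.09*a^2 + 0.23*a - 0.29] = 0.23 - 2.18*a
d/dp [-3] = 0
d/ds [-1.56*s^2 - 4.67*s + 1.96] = -3.12*s - 4.67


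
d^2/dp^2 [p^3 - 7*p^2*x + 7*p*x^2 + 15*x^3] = 6*p - 14*x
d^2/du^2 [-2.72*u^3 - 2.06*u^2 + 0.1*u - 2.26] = -16.32*u - 4.12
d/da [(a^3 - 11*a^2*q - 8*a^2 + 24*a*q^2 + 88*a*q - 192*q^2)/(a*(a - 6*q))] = (a^4 - 12*a^3*q + 42*a^2*q^2 - 40*a^2*q + 384*a*q^2 - 1152*q^3)/(a^2*(a^2 - 12*a*q + 36*q^2))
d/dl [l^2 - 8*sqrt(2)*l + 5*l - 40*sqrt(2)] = 2*l - 8*sqrt(2) + 5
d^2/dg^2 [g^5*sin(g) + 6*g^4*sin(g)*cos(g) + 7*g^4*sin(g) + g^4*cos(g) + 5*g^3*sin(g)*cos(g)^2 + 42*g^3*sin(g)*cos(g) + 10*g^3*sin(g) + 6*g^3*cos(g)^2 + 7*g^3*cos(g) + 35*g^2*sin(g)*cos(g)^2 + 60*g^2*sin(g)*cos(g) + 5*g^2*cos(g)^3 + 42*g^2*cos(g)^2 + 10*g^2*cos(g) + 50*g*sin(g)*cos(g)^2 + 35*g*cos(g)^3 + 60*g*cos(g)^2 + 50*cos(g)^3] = -g^5*sin(g) - 7*g^4*sin(g) - 12*g^4*sin(2*g) + 9*g^4*cos(g) + 3*g^3*sin(g)/4 - 84*g^3*sin(2*g) - 45*g^3*sin(3*g)/4 + 49*g^3*cos(g) + 36*g^3*cos(2*g) + 133*g^2*sin(g)/4 - 120*g^2*sin(2*g) - 315*g^2*sin(3*g)/4 + 263*g^2*cos(g)/4 + 168*g^2*cos(2*g) + 45*g^2*cos(3*g)/4 - 42*g*sin(2*g) - 120*g*sin(3*g) + 203*g*cos(g)/4 + 138*g*cos(2*g) + 105*g*cos(3*g)/4 + 18*g - 140*sin(g) - 60*sin(2*g) + 70*sqrt(2)*sin(g + pi/4) - 35*sqrt(2)*sin(3*g + pi/4) - 20*cos(g) + 42*cos(2*g) - 35*sqrt(2)*cos(g + pi/4) + 42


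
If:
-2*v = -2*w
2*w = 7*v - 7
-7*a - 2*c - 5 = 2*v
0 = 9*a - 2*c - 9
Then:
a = 3/40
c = -333/80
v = 7/5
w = 7/5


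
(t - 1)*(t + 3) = t^2 + 2*t - 3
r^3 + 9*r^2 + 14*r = r*(r + 2)*(r + 7)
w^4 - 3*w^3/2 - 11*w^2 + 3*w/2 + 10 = (w - 4)*(w - 1)*(w + 1)*(w + 5/2)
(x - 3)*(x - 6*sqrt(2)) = x^2 - 6*sqrt(2)*x - 3*x + 18*sqrt(2)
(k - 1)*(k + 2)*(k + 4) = k^3 + 5*k^2 + 2*k - 8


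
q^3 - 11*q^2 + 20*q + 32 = (q - 8)*(q - 4)*(q + 1)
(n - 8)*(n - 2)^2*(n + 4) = n^4 - 8*n^3 - 12*n^2 + 112*n - 128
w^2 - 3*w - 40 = (w - 8)*(w + 5)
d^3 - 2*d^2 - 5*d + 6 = (d - 3)*(d - 1)*(d + 2)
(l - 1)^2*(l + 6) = l^3 + 4*l^2 - 11*l + 6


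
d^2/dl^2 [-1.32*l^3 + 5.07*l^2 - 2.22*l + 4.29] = 10.14 - 7.92*l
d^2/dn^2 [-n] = 0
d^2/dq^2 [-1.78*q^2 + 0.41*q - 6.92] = -3.56000000000000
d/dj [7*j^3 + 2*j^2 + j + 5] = 21*j^2 + 4*j + 1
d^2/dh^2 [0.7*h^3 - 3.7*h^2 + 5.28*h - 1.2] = 4.2*h - 7.4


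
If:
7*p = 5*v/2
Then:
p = 5*v/14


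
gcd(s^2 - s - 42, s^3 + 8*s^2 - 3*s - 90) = s + 6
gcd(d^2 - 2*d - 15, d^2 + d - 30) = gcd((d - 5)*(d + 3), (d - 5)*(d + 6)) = d - 5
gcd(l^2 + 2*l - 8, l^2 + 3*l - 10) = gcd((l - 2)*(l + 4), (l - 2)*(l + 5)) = l - 2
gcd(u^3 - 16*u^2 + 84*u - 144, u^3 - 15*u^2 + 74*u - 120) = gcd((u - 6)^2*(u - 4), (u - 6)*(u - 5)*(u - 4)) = u^2 - 10*u + 24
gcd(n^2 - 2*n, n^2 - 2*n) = n^2 - 2*n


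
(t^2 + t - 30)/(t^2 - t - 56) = (-t^2 - t + 30)/(-t^2 + t + 56)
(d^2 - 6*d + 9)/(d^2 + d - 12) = (d - 3)/(d + 4)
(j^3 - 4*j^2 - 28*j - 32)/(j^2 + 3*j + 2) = (j^2 - 6*j - 16)/(j + 1)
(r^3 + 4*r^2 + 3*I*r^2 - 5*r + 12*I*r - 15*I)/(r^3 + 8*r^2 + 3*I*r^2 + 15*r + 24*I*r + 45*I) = (r - 1)/(r + 3)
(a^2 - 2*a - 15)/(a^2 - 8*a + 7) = (a^2 - 2*a - 15)/(a^2 - 8*a + 7)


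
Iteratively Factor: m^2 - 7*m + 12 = (m - 4)*(m - 3)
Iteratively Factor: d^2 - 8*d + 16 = (d - 4)*(d - 4)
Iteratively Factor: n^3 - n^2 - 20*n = (n + 4)*(n^2 - 5*n) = n*(n + 4)*(n - 5)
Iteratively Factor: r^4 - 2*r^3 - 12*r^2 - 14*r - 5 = (r + 1)*(r^3 - 3*r^2 - 9*r - 5) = (r + 1)^2*(r^2 - 4*r - 5) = (r - 5)*(r + 1)^2*(r + 1)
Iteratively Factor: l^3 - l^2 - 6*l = (l + 2)*(l^2 - 3*l) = l*(l + 2)*(l - 3)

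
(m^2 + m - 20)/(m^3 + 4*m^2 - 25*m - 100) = (m - 4)/(m^2 - m - 20)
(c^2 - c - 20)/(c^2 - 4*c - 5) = (c + 4)/(c + 1)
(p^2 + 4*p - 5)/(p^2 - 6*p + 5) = (p + 5)/(p - 5)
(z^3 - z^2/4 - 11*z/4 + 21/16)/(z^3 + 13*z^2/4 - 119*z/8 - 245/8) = (4*z^2 - 8*z + 3)/(2*(2*z^2 + 3*z - 35))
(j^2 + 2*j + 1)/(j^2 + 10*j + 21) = (j^2 + 2*j + 1)/(j^2 + 10*j + 21)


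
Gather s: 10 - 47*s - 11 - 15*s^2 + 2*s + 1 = -15*s^2 - 45*s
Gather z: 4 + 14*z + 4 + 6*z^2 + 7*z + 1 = 6*z^2 + 21*z + 9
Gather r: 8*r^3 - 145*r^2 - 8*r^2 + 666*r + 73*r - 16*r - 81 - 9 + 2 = 8*r^3 - 153*r^2 + 723*r - 88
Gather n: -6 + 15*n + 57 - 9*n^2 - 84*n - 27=-9*n^2 - 69*n + 24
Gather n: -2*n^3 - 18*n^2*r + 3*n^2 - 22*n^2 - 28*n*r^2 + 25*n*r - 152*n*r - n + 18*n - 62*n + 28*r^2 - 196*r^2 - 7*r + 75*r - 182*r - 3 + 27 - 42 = -2*n^3 + n^2*(-18*r - 19) + n*(-28*r^2 - 127*r - 45) - 168*r^2 - 114*r - 18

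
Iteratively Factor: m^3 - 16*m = (m - 4)*(m^2 + 4*m) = m*(m - 4)*(m + 4)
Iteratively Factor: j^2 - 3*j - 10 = (j - 5)*(j + 2)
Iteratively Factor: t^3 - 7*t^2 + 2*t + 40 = (t + 2)*(t^2 - 9*t + 20) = (t - 5)*(t + 2)*(t - 4)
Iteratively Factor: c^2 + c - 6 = (c + 3)*(c - 2)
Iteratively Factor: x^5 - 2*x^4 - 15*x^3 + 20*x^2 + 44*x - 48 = (x + 3)*(x^4 - 5*x^3 + 20*x - 16) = (x - 2)*(x + 3)*(x^3 - 3*x^2 - 6*x + 8) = (x - 2)*(x + 2)*(x + 3)*(x^2 - 5*x + 4) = (x - 4)*(x - 2)*(x + 2)*(x + 3)*(x - 1)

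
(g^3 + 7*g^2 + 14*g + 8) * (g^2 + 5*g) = g^5 + 12*g^4 + 49*g^3 + 78*g^2 + 40*g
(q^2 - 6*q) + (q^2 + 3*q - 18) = 2*q^2 - 3*q - 18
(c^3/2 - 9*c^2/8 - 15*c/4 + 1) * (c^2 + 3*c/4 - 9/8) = c^5/2 - 3*c^4/4 - 165*c^3/32 - 35*c^2/64 + 159*c/32 - 9/8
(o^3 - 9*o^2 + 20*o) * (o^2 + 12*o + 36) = o^5 + 3*o^4 - 52*o^3 - 84*o^2 + 720*o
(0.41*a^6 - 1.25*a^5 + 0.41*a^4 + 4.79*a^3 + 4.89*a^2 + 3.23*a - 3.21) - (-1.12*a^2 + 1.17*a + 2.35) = 0.41*a^6 - 1.25*a^5 + 0.41*a^4 + 4.79*a^3 + 6.01*a^2 + 2.06*a - 5.56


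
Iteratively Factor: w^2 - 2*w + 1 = (w - 1)*(w - 1)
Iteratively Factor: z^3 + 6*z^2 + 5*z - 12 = (z + 3)*(z^2 + 3*z - 4) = (z - 1)*(z + 3)*(z + 4)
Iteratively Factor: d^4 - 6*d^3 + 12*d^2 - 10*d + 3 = (d - 1)*(d^3 - 5*d^2 + 7*d - 3) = (d - 1)^2*(d^2 - 4*d + 3) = (d - 1)^3*(d - 3)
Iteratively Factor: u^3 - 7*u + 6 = (u + 3)*(u^2 - 3*u + 2) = (u - 1)*(u + 3)*(u - 2)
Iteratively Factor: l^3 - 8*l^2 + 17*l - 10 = (l - 5)*(l^2 - 3*l + 2) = (l - 5)*(l - 1)*(l - 2)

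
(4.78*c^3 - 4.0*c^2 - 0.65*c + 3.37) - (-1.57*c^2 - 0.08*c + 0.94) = 4.78*c^3 - 2.43*c^2 - 0.57*c + 2.43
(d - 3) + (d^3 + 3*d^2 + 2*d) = d^3 + 3*d^2 + 3*d - 3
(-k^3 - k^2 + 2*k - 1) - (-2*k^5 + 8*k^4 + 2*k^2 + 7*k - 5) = 2*k^5 - 8*k^4 - k^3 - 3*k^2 - 5*k + 4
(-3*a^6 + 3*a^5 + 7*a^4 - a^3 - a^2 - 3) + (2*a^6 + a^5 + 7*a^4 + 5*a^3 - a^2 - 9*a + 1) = -a^6 + 4*a^5 + 14*a^4 + 4*a^3 - 2*a^2 - 9*a - 2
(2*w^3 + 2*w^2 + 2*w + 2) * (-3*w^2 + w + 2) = -6*w^5 - 4*w^4 + 6*w + 4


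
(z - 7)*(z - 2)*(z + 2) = z^3 - 7*z^2 - 4*z + 28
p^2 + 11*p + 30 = (p + 5)*(p + 6)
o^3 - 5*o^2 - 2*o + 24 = (o - 4)*(o - 3)*(o + 2)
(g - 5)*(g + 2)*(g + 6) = g^3 + 3*g^2 - 28*g - 60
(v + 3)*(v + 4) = v^2 + 7*v + 12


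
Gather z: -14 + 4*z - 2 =4*z - 16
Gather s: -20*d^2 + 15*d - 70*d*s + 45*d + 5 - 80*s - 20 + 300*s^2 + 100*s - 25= -20*d^2 + 60*d + 300*s^2 + s*(20 - 70*d) - 40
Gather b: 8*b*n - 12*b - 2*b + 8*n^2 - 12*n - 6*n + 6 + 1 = b*(8*n - 14) + 8*n^2 - 18*n + 7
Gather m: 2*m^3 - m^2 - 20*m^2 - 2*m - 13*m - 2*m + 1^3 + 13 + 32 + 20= 2*m^3 - 21*m^2 - 17*m + 66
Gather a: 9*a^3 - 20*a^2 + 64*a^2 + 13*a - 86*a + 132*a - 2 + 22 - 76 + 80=9*a^3 + 44*a^2 + 59*a + 24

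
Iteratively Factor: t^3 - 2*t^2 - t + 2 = (t + 1)*(t^2 - 3*t + 2) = (t - 2)*(t + 1)*(t - 1)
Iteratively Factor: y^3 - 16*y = (y - 4)*(y^2 + 4*y) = y*(y - 4)*(y + 4)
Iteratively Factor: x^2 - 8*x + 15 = (x - 5)*(x - 3)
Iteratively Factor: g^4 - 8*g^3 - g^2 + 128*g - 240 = (g - 3)*(g^3 - 5*g^2 - 16*g + 80) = (g - 4)*(g - 3)*(g^2 - g - 20) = (g - 4)*(g - 3)*(g + 4)*(g - 5)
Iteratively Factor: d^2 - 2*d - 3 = (d - 3)*(d + 1)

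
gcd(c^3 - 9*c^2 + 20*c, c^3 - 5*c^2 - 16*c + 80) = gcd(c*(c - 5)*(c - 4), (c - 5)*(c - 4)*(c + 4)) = c^2 - 9*c + 20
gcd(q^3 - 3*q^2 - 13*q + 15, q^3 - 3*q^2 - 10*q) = q - 5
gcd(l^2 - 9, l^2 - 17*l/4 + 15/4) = l - 3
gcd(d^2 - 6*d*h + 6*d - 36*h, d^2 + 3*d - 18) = d + 6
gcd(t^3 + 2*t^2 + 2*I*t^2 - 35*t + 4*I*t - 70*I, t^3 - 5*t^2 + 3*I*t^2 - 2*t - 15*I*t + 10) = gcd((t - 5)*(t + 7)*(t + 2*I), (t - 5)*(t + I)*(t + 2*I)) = t^2 + t*(-5 + 2*I) - 10*I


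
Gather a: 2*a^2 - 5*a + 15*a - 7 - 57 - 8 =2*a^2 + 10*a - 72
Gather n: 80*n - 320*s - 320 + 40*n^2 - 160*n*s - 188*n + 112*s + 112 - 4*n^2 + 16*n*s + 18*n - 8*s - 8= 36*n^2 + n*(-144*s - 90) - 216*s - 216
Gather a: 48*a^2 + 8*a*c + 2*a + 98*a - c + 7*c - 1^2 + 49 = 48*a^2 + a*(8*c + 100) + 6*c + 48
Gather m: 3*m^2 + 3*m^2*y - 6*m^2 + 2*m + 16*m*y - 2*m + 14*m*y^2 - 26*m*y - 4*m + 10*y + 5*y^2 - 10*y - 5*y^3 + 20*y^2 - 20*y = m^2*(3*y - 3) + m*(14*y^2 - 10*y - 4) - 5*y^3 + 25*y^2 - 20*y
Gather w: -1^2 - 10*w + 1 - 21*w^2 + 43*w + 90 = -21*w^2 + 33*w + 90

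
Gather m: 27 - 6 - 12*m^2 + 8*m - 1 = -12*m^2 + 8*m + 20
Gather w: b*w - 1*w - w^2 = -w^2 + w*(b - 1)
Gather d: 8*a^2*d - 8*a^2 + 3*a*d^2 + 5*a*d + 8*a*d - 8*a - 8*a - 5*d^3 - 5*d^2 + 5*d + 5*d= -8*a^2 - 16*a - 5*d^3 + d^2*(3*a - 5) + d*(8*a^2 + 13*a + 10)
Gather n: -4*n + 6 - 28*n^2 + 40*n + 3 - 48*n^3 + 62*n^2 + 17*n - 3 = -48*n^3 + 34*n^2 + 53*n + 6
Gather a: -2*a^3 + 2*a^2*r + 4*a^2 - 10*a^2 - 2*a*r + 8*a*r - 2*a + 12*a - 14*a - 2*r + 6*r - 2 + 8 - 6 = -2*a^3 + a^2*(2*r - 6) + a*(6*r - 4) + 4*r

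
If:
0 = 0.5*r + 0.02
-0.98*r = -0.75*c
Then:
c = -0.05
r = -0.04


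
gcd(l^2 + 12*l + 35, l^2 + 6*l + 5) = l + 5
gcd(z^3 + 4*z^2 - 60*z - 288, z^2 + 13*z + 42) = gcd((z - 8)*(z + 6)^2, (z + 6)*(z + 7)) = z + 6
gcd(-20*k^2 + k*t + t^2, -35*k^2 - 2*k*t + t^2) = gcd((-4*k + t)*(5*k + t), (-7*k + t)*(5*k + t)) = 5*k + t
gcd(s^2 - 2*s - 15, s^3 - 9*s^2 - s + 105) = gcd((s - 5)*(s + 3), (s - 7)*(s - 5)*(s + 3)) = s^2 - 2*s - 15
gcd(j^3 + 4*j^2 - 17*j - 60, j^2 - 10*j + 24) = j - 4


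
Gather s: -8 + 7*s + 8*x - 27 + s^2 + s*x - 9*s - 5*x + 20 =s^2 + s*(x - 2) + 3*x - 15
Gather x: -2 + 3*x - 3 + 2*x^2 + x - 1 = 2*x^2 + 4*x - 6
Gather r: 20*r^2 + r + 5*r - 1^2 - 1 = 20*r^2 + 6*r - 2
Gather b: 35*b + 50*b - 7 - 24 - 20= 85*b - 51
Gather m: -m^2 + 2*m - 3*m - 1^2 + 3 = -m^2 - m + 2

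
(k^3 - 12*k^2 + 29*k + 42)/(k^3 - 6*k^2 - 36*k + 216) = (k^2 - 6*k - 7)/(k^2 - 36)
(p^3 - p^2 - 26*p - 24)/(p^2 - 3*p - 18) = (p^2 + 5*p + 4)/(p + 3)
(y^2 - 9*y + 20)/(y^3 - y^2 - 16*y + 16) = (y - 5)/(y^2 + 3*y - 4)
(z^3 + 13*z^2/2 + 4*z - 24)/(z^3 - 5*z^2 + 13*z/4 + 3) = 2*(z^2 + 8*z + 16)/(2*z^2 - 7*z - 4)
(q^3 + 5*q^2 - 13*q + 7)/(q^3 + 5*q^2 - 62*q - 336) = (q^2 - 2*q + 1)/(q^2 - 2*q - 48)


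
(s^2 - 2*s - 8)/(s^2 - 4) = (s - 4)/(s - 2)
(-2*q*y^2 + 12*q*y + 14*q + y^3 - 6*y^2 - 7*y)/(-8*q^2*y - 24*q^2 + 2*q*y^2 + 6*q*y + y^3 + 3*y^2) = (y^2 - 6*y - 7)/(4*q*y + 12*q + y^2 + 3*y)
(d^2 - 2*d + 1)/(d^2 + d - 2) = (d - 1)/(d + 2)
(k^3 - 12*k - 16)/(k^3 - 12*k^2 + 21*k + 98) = (k^2 - 2*k - 8)/(k^2 - 14*k + 49)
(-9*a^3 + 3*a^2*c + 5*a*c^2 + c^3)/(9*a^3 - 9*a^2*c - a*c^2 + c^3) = (-3*a - c)/(3*a - c)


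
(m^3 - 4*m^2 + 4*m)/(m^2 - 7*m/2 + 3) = 2*m*(m - 2)/(2*m - 3)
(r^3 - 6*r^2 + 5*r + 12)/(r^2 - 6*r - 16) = (-r^3 + 6*r^2 - 5*r - 12)/(-r^2 + 6*r + 16)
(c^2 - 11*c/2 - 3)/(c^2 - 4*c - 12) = (c + 1/2)/(c + 2)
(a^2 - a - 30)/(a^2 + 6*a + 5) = (a - 6)/(a + 1)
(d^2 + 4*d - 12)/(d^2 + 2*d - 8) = (d + 6)/(d + 4)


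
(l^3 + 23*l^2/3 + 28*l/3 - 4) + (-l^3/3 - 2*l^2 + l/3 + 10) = 2*l^3/3 + 17*l^2/3 + 29*l/3 + 6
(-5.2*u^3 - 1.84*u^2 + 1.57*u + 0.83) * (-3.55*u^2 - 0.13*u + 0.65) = 18.46*u^5 + 7.208*u^4 - 8.7143*u^3 - 4.3466*u^2 + 0.9126*u + 0.5395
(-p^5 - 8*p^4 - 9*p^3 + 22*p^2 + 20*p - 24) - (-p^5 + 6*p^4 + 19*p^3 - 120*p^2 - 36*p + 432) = -14*p^4 - 28*p^3 + 142*p^2 + 56*p - 456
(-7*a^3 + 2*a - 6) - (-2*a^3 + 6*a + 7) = -5*a^3 - 4*a - 13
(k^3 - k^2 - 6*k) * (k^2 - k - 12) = k^5 - 2*k^4 - 17*k^3 + 18*k^2 + 72*k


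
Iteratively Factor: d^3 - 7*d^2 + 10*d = (d - 2)*(d^2 - 5*d) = (d - 5)*(d - 2)*(d)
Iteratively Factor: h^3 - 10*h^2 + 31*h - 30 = (h - 3)*(h^2 - 7*h + 10) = (h - 5)*(h - 3)*(h - 2)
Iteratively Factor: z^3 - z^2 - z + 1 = (z - 1)*(z^2 - 1) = (z - 1)^2*(z + 1)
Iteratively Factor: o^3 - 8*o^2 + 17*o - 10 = (o - 1)*(o^2 - 7*o + 10) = (o - 2)*(o - 1)*(o - 5)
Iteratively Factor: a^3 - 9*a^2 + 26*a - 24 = (a - 3)*(a^2 - 6*a + 8) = (a - 4)*(a - 3)*(a - 2)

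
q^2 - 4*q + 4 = (q - 2)^2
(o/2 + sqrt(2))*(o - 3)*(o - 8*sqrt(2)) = o^3/2 - 3*sqrt(2)*o^2 - 3*o^2/2 - 16*o + 9*sqrt(2)*o + 48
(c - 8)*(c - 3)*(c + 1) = c^3 - 10*c^2 + 13*c + 24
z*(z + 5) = z^2 + 5*z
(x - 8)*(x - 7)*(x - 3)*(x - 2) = x^4 - 20*x^3 + 137*x^2 - 370*x + 336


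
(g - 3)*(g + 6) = g^2 + 3*g - 18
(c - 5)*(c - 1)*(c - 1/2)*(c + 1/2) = c^4 - 6*c^3 + 19*c^2/4 + 3*c/2 - 5/4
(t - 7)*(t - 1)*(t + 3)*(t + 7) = t^4 + 2*t^3 - 52*t^2 - 98*t + 147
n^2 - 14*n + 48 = (n - 8)*(n - 6)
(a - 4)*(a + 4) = a^2 - 16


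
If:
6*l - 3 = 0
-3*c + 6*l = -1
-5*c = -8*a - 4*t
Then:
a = 5/6 - t/2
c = 4/3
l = 1/2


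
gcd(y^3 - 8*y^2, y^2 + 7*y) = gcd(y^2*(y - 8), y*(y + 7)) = y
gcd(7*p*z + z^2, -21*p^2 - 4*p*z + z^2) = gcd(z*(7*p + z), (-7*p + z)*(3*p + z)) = 1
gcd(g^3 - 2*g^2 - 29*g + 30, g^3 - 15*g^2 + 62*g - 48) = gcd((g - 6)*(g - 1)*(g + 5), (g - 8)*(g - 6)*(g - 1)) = g^2 - 7*g + 6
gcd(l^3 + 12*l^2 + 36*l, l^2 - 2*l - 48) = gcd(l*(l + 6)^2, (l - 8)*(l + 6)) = l + 6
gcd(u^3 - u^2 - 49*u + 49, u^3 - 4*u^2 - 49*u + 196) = u^2 - 49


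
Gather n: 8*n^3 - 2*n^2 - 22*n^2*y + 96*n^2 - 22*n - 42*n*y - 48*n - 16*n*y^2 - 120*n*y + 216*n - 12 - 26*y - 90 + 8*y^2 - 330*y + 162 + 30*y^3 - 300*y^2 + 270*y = 8*n^3 + n^2*(94 - 22*y) + n*(-16*y^2 - 162*y + 146) + 30*y^3 - 292*y^2 - 86*y + 60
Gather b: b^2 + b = b^2 + b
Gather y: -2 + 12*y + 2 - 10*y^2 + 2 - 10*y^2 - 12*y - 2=-20*y^2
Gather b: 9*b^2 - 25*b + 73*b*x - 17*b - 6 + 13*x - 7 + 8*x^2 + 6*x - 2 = 9*b^2 + b*(73*x - 42) + 8*x^2 + 19*x - 15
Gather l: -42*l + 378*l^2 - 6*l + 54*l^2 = 432*l^2 - 48*l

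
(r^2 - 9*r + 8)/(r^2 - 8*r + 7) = (r - 8)/(r - 7)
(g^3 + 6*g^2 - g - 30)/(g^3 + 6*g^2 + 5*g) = (g^2 + g - 6)/(g*(g + 1))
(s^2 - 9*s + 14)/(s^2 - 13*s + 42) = (s - 2)/(s - 6)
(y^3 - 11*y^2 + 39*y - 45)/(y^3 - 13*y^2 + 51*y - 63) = (y - 5)/(y - 7)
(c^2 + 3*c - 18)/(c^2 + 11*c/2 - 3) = 2*(c - 3)/(2*c - 1)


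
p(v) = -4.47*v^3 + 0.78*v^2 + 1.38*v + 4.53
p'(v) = -13.41*v^2 + 1.56*v + 1.38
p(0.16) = 4.75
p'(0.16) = 1.29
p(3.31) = -144.46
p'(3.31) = -140.38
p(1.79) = -16.14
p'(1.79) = -38.79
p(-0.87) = 6.86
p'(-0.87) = -10.13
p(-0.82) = 6.39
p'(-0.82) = -8.92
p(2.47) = -54.66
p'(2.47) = -76.58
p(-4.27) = 360.87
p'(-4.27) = -249.78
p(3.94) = -251.32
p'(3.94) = -200.65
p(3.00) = -105.00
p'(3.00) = -114.63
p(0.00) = 4.53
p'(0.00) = 1.38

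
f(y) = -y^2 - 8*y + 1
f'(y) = -2*y - 8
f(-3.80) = 16.96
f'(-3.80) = -0.40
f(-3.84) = 16.97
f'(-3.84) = -0.32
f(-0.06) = 1.48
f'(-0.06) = -7.88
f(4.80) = -60.44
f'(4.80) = -17.60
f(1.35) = -11.62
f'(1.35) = -10.70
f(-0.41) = 4.11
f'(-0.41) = -7.18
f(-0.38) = 3.90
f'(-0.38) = -7.24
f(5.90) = -81.01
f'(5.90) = -19.80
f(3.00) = -32.00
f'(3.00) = -14.00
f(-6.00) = 13.00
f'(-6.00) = 4.00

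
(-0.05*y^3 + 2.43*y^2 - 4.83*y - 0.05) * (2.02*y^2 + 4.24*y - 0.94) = -0.101*y^5 + 4.6966*y^4 + 0.5936*y^3 - 22.8644*y^2 + 4.3282*y + 0.047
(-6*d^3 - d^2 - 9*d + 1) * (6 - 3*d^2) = 18*d^5 + 3*d^4 - 9*d^3 - 9*d^2 - 54*d + 6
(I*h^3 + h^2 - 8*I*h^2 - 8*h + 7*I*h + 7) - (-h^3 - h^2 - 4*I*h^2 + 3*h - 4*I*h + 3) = h^3 + I*h^3 + 2*h^2 - 4*I*h^2 - 11*h + 11*I*h + 4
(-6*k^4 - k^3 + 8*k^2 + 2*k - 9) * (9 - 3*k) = 18*k^5 - 51*k^4 - 33*k^3 + 66*k^2 + 45*k - 81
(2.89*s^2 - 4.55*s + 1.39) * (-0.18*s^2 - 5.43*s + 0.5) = -0.5202*s^4 - 14.8737*s^3 + 25.9013*s^2 - 9.8227*s + 0.695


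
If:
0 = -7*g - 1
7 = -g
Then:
No Solution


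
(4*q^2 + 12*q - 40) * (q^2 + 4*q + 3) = 4*q^4 + 28*q^3 + 20*q^2 - 124*q - 120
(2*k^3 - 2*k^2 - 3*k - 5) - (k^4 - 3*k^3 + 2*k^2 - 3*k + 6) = -k^4 + 5*k^3 - 4*k^2 - 11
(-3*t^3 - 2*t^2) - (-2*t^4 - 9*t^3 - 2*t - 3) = 2*t^4 + 6*t^3 - 2*t^2 + 2*t + 3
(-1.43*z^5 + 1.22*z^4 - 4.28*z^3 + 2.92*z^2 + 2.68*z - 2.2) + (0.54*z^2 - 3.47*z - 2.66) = -1.43*z^5 + 1.22*z^4 - 4.28*z^3 + 3.46*z^2 - 0.79*z - 4.86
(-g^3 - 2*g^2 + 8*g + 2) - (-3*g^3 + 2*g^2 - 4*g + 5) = 2*g^3 - 4*g^2 + 12*g - 3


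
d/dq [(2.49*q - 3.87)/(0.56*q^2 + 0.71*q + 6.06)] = (-1.3944*q^2 + 4.3344*q + 17.8371)/(0.3136*q^4 + 0.7952*q^3 + 7.2913*q^2 + 8.6052*q + 36.7236)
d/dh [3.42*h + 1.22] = 3.42000000000000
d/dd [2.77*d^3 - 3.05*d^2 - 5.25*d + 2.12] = 8.31*d^2 - 6.1*d - 5.25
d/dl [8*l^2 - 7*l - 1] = 16*l - 7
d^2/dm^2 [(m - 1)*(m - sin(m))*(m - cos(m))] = sqrt(2)*m^2*sin(m + pi/4) + 3*m*sin(m) - 2*m*sin(2*m) - 5*m*cos(m) + 6*m - 4*sin(m) + 2*sqrt(2)*sin(2*m + pi/4) - 2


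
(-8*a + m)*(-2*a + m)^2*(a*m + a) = -32*a^4*m - 32*a^4 + 36*a^3*m^2 + 36*a^3*m - 12*a^2*m^3 - 12*a^2*m^2 + a*m^4 + a*m^3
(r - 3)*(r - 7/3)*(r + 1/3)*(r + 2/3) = r^4 - 13*r^3/3 + 17*r^2/9 + 157*r/27 + 14/9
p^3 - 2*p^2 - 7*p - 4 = (p - 4)*(p + 1)^2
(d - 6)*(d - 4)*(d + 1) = d^3 - 9*d^2 + 14*d + 24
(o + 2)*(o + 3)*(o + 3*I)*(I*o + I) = I*o^4 - 3*o^3 + 6*I*o^3 - 18*o^2 + 11*I*o^2 - 33*o + 6*I*o - 18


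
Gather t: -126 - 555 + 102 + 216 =-363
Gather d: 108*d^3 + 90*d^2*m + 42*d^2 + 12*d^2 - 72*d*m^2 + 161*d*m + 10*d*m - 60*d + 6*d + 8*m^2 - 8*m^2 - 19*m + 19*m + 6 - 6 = 108*d^3 + d^2*(90*m + 54) + d*(-72*m^2 + 171*m - 54)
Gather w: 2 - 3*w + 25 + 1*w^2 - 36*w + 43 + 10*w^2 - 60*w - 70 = 11*w^2 - 99*w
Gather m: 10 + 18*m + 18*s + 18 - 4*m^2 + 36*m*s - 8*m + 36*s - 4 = -4*m^2 + m*(36*s + 10) + 54*s + 24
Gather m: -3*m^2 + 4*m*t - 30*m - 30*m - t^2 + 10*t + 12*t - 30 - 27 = -3*m^2 + m*(4*t - 60) - t^2 + 22*t - 57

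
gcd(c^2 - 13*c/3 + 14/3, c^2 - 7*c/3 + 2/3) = c - 2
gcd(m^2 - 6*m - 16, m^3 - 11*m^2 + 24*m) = m - 8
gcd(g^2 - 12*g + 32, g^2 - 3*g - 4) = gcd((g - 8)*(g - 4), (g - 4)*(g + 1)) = g - 4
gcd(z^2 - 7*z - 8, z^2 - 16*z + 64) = z - 8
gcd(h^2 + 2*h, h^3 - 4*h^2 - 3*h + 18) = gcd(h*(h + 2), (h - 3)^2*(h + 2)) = h + 2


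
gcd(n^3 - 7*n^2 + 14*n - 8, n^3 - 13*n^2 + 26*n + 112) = 1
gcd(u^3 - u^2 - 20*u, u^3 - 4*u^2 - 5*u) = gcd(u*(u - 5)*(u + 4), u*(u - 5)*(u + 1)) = u^2 - 5*u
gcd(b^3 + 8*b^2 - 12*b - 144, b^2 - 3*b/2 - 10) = b - 4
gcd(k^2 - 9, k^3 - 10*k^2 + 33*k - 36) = k - 3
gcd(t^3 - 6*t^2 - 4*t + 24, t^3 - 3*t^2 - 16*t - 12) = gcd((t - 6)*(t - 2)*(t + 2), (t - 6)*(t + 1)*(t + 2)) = t^2 - 4*t - 12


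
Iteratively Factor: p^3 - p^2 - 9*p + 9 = (p - 3)*(p^2 + 2*p - 3) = (p - 3)*(p + 3)*(p - 1)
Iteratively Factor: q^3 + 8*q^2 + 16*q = (q)*(q^2 + 8*q + 16) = q*(q + 4)*(q + 4)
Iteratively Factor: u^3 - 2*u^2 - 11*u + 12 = (u - 1)*(u^2 - u - 12) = (u - 4)*(u - 1)*(u + 3)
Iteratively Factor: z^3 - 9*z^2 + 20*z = (z - 5)*(z^2 - 4*z) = (z - 5)*(z - 4)*(z)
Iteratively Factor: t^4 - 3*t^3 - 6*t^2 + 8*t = (t - 1)*(t^3 - 2*t^2 - 8*t) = t*(t - 1)*(t^2 - 2*t - 8) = t*(t - 4)*(t - 1)*(t + 2)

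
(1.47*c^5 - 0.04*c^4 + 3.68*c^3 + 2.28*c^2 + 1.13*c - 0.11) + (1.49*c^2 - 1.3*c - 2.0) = 1.47*c^5 - 0.04*c^4 + 3.68*c^3 + 3.77*c^2 - 0.17*c - 2.11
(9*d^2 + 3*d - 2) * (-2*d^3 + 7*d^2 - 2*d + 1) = -18*d^5 + 57*d^4 + 7*d^3 - 11*d^2 + 7*d - 2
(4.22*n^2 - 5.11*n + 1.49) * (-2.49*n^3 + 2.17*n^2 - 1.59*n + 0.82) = -10.5078*n^5 + 21.8813*n^4 - 21.5086*n^3 + 14.8186*n^2 - 6.5593*n + 1.2218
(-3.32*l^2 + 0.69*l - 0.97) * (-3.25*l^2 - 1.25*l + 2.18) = 10.79*l^4 + 1.9075*l^3 - 4.9476*l^2 + 2.7167*l - 2.1146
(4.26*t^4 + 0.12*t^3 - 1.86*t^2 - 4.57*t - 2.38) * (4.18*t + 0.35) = 17.8068*t^5 + 1.9926*t^4 - 7.7328*t^3 - 19.7536*t^2 - 11.5479*t - 0.833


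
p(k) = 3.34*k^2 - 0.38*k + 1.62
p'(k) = 6.68*k - 0.38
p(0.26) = 1.75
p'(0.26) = 1.36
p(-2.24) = 19.23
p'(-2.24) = -15.34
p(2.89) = 28.42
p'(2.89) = 18.93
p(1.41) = 7.72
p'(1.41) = 9.04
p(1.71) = 10.74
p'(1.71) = 11.04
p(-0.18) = 1.80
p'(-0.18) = -1.58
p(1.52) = 8.76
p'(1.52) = 9.77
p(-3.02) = 33.23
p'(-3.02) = -20.55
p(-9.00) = 275.58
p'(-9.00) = -60.50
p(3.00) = 30.54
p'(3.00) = 19.66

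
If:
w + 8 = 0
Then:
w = -8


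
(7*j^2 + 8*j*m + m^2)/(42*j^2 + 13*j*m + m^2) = (j + m)/(6*j + m)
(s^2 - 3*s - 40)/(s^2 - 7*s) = (s^2 - 3*s - 40)/(s*(s - 7))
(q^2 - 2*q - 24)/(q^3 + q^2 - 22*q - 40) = (q - 6)/(q^2 - 3*q - 10)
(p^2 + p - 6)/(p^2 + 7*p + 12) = (p - 2)/(p + 4)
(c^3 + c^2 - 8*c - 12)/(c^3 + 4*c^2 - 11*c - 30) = (c + 2)/(c + 5)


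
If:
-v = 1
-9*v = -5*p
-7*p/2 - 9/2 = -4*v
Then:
No Solution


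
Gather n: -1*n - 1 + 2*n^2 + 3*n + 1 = 2*n^2 + 2*n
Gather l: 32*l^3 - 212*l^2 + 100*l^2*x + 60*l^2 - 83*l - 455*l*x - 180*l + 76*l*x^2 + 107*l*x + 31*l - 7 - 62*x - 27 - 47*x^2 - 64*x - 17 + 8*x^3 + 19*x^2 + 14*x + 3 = 32*l^3 + l^2*(100*x - 152) + l*(76*x^2 - 348*x - 232) + 8*x^3 - 28*x^2 - 112*x - 48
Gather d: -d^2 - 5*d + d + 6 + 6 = -d^2 - 4*d + 12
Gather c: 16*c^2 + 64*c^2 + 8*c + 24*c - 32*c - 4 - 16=80*c^2 - 20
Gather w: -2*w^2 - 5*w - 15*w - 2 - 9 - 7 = -2*w^2 - 20*w - 18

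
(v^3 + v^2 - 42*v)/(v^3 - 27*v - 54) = v*(v + 7)/(v^2 + 6*v + 9)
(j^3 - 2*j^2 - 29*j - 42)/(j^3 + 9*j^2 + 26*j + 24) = (j - 7)/(j + 4)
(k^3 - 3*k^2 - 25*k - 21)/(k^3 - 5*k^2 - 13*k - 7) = (k + 3)/(k + 1)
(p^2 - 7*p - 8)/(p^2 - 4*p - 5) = (p - 8)/(p - 5)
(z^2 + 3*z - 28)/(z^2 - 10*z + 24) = (z + 7)/(z - 6)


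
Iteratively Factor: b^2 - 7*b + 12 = (b - 4)*(b - 3)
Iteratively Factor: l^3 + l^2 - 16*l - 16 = (l + 4)*(l^2 - 3*l - 4) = (l - 4)*(l + 4)*(l + 1)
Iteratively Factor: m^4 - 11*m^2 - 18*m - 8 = (m + 2)*(m^3 - 2*m^2 - 7*m - 4) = (m + 1)*(m + 2)*(m^2 - 3*m - 4) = (m - 4)*(m + 1)*(m + 2)*(m + 1)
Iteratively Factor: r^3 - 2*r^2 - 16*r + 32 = (r + 4)*(r^2 - 6*r + 8) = (r - 4)*(r + 4)*(r - 2)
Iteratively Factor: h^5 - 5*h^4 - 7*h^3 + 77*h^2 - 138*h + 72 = (h - 3)*(h^4 - 2*h^3 - 13*h^2 + 38*h - 24) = (h - 3)*(h + 4)*(h^3 - 6*h^2 + 11*h - 6) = (h - 3)^2*(h + 4)*(h^2 - 3*h + 2) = (h - 3)^2*(h - 1)*(h + 4)*(h - 2)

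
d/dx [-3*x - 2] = -3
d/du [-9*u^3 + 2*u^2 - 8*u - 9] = -27*u^2 + 4*u - 8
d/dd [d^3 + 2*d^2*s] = d*(3*d + 4*s)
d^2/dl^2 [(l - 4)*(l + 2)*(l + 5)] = 6*l + 6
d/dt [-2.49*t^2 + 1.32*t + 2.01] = 1.32 - 4.98*t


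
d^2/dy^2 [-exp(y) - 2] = -exp(y)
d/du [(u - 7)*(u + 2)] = 2*u - 5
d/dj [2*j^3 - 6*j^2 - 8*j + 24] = 6*j^2 - 12*j - 8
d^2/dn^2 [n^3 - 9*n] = 6*n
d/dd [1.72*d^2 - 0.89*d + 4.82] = 3.44*d - 0.89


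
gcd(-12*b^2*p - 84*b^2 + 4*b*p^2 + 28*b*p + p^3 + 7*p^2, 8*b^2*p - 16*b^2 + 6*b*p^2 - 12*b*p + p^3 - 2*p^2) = 1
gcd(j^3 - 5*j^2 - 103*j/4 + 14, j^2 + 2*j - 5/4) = j - 1/2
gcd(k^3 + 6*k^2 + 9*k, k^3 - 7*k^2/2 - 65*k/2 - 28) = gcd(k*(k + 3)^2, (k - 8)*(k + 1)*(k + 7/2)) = 1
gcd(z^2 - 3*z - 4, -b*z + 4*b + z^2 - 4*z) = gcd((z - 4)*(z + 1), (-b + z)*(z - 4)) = z - 4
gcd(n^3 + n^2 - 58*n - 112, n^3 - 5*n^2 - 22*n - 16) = n^2 - 6*n - 16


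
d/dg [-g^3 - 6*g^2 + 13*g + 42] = -3*g^2 - 12*g + 13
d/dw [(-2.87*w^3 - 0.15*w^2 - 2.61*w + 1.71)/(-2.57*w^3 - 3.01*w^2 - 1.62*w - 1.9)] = (8.2532*w^4 - 4.1166*w^3 + 21.93*w^2 + 10.8642*w + 7.7292)/(6.6049*w^6 + 15.4714*w^5 + 17.3869*w^4 + 19.5184*w^3 + 14.0624*w^2 + 6.156*w + 3.61)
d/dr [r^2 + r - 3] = 2*r + 1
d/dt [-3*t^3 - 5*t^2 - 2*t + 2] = -9*t^2 - 10*t - 2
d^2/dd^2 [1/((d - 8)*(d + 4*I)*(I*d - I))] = -2*I*((d - 8)^2*(d - 1)^2 + (d - 8)^2*(d - 1)*(d + 4*I) + (d - 8)^2*(d + 4*I)^2 + (d - 8)*(d - 1)^2*(d + 4*I) + (d - 8)*(d - 1)*(d + 4*I)^2 + (d - 1)^2*(d + 4*I)^2)/((d - 8)^3*(d - 1)^3*(d + 4*I)^3)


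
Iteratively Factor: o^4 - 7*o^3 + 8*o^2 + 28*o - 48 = (o - 2)*(o^3 - 5*o^2 - 2*o + 24) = (o - 4)*(o - 2)*(o^2 - o - 6) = (o - 4)*(o - 2)*(o + 2)*(o - 3)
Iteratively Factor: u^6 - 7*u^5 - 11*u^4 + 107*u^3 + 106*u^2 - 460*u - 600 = (u - 3)*(u^5 - 4*u^4 - 23*u^3 + 38*u^2 + 220*u + 200) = (u - 3)*(u + 2)*(u^4 - 6*u^3 - 11*u^2 + 60*u + 100) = (u - 5)*(u - 3)*(u + 2)*(u^3 - u^2 - 16*u - 20) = (u - 5)*(u - 3)*(u + 2)^2*(u^2 - 3*u - 10) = (u - 5)*(u - 3)*(u + 2)^3*(u - 5)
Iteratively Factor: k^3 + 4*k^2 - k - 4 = (k - 1)*(k^2 + 5*k + 4) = (k - 1)*(k + 1)*(k + 4)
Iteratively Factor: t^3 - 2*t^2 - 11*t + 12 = (t - 1)*(t^2 - t - 12) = (t - 4)*(t - 1)*(t + 3)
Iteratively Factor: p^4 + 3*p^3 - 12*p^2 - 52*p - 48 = (p + 2)*(p^3 + p^2 - 14*p - 24) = (p - 4)*(p + 2)*(p^2 + 5*p + 6) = (p - 4)*(p + 2)^2*(p + 3)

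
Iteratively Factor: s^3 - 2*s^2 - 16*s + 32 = (s - 4)*(s^2 + 2*s - 8) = (s - 4)*(s + 4)*(s - 2)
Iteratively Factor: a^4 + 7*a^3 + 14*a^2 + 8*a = (a + 4)*(a^3 + 3*a^2 + 2*a) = a*(a + 4)*(a^2 + 3*a + 2) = a*(a + 2)*(a + 4)*(a + 1)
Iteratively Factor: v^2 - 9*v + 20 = (v - 4)*(v - 5)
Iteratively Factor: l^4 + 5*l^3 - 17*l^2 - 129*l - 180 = (l + 3)*(l^3 + 2*l^2 - 23*l - 60) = (l + 3)*(l + 4)*(l^2 - 2*l - 15) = (l + 3)^2*(l + 4)*(l - 5)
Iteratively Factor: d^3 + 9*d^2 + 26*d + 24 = (d + 4)*(d^2 + 5*d + 6) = (d + 3)*(d + 4)*(d + 2)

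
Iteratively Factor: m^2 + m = (m)*(m + 1)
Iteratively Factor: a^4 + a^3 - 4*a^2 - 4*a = (a + 2)*(a^3 - a^2 - 2*a) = a*(a + 2)*(a^2 - a - 2) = a*(a + 1)*(a + 2)*(a - 2)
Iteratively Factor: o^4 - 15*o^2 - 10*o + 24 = (o + 2)*(o^3 - 2*o^2 - 11*o + 12) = (o - 1)*(o + 2)*(o^2 - o - 12) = (o - 4)*(o - 1)*(o + 2)*(o + 3)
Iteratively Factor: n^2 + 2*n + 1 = (n + 1)*(n + 1)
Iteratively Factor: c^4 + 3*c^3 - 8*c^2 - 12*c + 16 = (c - 2)*(c^3 + 5*c^2 + 2*c - 8) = (c - 2)*(c - 1)*(c^2 + 6*c + 8) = (c - 2)*(c - 1)*(c + 4)*(c + 2)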